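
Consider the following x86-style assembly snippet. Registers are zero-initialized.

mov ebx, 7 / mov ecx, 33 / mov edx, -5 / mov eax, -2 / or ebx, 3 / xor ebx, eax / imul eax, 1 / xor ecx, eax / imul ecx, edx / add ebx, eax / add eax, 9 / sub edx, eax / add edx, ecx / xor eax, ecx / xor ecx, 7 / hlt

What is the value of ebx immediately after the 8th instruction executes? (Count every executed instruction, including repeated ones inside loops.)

after mov ebx, 7: ebx=7
after mov ecx, 33: ecx=33
after mov edx, -5: edx=-5
after mov eax, -2: eax=-2
after or ebx, 3: ebx=7|3=7
after xor ebx, eax: ebx=7^(-2)=-7
after imul eax, 1: eax=(-2)*1=-2
after xor ecx, eax: ecx=33^(-2)=-33
After step 8: ebx = -7.

-7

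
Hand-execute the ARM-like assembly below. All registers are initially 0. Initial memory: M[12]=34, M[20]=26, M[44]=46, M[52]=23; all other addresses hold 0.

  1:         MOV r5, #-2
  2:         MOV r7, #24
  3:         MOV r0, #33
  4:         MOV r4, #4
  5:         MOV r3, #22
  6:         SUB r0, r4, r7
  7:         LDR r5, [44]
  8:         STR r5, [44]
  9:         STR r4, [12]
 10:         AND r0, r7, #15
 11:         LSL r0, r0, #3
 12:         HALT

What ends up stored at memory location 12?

after MOV r5, #-2: r5=-2
after MOV r7, #24: r7=24
after MOV r0, #33: r0=33
after MOV r4, #4: r4=4
after MOV r3, #22: r3=22
after SUB r0, r4, r7: r0=4-24=-20
after LDR r5, [44]: r5=M[44]=46
STR r5, [44] → M[44]=46
STR r4, [12] → M[12]=4
after AND r0, r7, #15: r0=24&15=8
after LSL r0, r0, #3: r0=8<<3=64
halt.

4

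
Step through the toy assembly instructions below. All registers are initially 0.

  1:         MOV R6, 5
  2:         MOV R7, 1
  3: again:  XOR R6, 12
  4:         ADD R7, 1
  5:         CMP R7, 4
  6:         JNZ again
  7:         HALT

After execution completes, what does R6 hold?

R6=5
R7=1
R6=5^12=9
R7=1+1=2
CMP R7, 4  (cmp 2,4)
JNZ again: taken
R6=9^12=5
R7=2+1=3
CMP R7, 4  (cmp 3,4)
JNZ again: taken
R6=5^12=9
R7=3+1=4
CMP R7, 4  (cmp 4,4)
JNZ again: not taken
halt.

9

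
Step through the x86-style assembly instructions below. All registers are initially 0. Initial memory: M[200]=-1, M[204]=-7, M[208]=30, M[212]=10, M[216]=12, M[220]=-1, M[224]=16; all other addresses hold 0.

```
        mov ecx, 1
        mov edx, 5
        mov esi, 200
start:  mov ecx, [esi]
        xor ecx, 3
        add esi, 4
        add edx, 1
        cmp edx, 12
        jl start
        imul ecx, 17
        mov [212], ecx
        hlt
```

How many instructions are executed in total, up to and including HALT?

after mov ecx, 1: ecx=1
after mov edx, 5: edx=5
after mov esi, 200: esi=200
after mov ecx, [esi]: ecx=M[200]=-1
after xor ecx, 3: ecx=(-1)^3=-4
after add esi, 4: esi=200+4=204
after add edx, 1: edx=5+1=6
cmp edx, 12  (cmp 6,12)
jl start: taken
after mov ecx, [esi]: ecx=M[204]=-7
after xor ecx, 3: ecx=(-7)^3=-6
after add esi, 4: esi=204+4=208
after add edx, 1: edx=6+1=7
cmp edx, 12  (cmp 7,12)
jl start: taken
after mov ecx, [esi]: ecx=M[208]=30
after xor ecx, 3: ecx=30^3=29
after add esi, 4: esi=208+4=212
after add edx, 1: edx=7+1=8
cmp edx, 12  (cmp 8,12)
jl start: taken
after mov ecx, [esi]: ecx=M[212]=10
after xor ecx, 3: ecx=10^3=9
after add esi, 4: esi=212+4=216
after add edx, 1: edx=8+1=9
cmp edx, 12  (cmp 9,12)
jl start: taken
after mov ecx, [esi]: ecx=M[216]=12
after xor ecx, 3: ecx=12^3=15
after add esi, 4: esi=216+4=220
after add edx, 1: edx=9+1=10
cmp edx, 12  (cmp 10,12)
jl start: taken
after mov ecx, [esi]: ecx=M[220]=-1
after xor ecx, 3: ecx=(-1)^3=-4
after add esi, 4: esi=220+4=224
after add edx, 1: edx=10+1=11
cmp edx, 12  (cmp 11,12)
jl start: taken
after mov ecx, [esi]: ecx=M[224]=16
after xor ecx, 3: ecx=16^3=19
after add esi, 4: esi=224+4=228
after add edx, 1: edx=11+1=12
cmp edx, 12  (cmp 12,12)
jl start: not taken
after imul ecx, 17: ecx=19*17=323
mov [212], ecx → M[212]=323
halt.
Total executed instructions: 48.

48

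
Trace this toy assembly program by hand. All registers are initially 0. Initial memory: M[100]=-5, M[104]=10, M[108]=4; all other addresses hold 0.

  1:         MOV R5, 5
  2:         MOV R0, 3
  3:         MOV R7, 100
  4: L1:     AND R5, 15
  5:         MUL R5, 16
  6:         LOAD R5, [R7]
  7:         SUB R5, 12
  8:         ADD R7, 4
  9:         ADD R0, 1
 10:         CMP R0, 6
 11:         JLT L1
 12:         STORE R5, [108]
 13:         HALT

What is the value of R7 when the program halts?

112

MOV R5, 5 → R5=5
MOV R0, 3 → R0=3
MOV R7, 100 → R7=100
AND R5, 15 → R5=5&15=5
MUL R5, 16 → R5=5*16=80
LOAD R5, [R7] → R5=M[100]=-5
SUB R5, 12 → R5=(-5)-12=-17
ADD R7, 4 → R7=100+4=104
ADD R0, 1 → R0=3+1=4
CMP R0, 6  (cmp 4,6)
JLT L1: taken
AND R5, 15 → R5=(-17)&15=15
MUL R5, 16 → R5=15*16=240
LOAD R5, [R7] → R5=M[104]=10
SUB R5, 12 → R5=10-12=-2
ADD R7, 4 → R7=104+4=108
ADD R0, 1 → R0=4+1=5
CMP R0, 6  (cmp 5,6)
JLT L1: taken
AND R5, 15 → R5=(-2)&15=14
MUL R5, 16 → R5=14*16=224
LOAD R5, [R7] → R5=M[108]=4
SUB R5, 12 → R5=4-12=-8
ADD R7, 4 → R7=108+4=112
ADD R0, 1 → R0=5+1=6
CMP R0, 6  (cmp 6,6)
JLT L1: not taken
STORE R5, [108] → M[108]=-8
halt.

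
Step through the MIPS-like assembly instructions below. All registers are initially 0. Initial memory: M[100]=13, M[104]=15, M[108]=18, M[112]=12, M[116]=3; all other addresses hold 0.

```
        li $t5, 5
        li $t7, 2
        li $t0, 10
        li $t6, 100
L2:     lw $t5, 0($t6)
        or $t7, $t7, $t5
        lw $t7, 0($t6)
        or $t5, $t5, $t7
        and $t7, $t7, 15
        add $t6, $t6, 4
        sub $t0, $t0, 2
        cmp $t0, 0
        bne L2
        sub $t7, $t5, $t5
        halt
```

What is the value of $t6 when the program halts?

120

$t5=5
$t7=2
$t0=10
$t6=100
$t5=M[100]=13
$t7=2|13=15
$t7=M[100]=13
$t5=13|13=13
$t7=13&15=13
$t6=100+4=104
$t0=10-2=8
cmp $t0, 0  (cmp 8,0)
bne L2: taken
$t5=M[104]=15
$t7=13|15=15
$t7=M[104]=15
$t5=15|15=15
$t7=15&15=15
$t6=104+4=108
$t0=8-2=6
cmp $t0, 0  (cmp 6,0)
bne L2: taken
$t5=M[108]=18
$t7=15|18=31
$t7=M[108]=18
$t5=18|18=18
$t7=18&15=2
$t6=108+4=112
$t0=6-2=4
cmp $t0, 0  (cmp 4,0)
bne L2: taken
$t5=M[112]=12
$t7=2|12=14
$t7=M[112]=12
$t5=12|12=12
$t7=12&15=12
$t6=112+4=116
$t0=4-2=2
cmp $t0, 0  (cmp 2,0)
bne L2: taken
$t5=M[116]=3
$t7=12|3=15
$t7=M[116]=3
$t5=3|3=3
$t7=3&15=3
$t6=116+4=120
$t0=2-2=0
cmp $t0, 0  (cmp 0,0)
bne L2: not taken
$t7=3-3=0
halt.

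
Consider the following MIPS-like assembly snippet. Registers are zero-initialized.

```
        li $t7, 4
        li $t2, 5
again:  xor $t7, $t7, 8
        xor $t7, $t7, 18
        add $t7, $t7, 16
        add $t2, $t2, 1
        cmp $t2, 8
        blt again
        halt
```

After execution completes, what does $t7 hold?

110

$t7=4
$t2=5
$t7=4^8=12
$t7=12^18=30
$t7=30+16=46
$t2=5+1=6
cmp $t2, 8  (cmp 6,8)
blt again: taken
$t7=46^8=38
$t7=38^18=52
$t7=52+16=68
$t2=6+1=7
cmp $t2, 8  (cmp 7,8)
blt again: taken
$t7=68^8=76
$t7=76^18=94
$t7=94+16=110
$t2=7+1=8
cmp $t2, 8  (cmp 8,8)
blt again: not taken
halt.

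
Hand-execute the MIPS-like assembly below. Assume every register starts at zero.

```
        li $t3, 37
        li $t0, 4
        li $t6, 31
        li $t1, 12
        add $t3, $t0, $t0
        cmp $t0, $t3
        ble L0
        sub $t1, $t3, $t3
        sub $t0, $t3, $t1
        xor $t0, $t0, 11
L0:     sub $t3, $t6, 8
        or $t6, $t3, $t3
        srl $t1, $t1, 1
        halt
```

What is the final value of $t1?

after li $t3, 37: $t3=37
after li $t0, 4: $t0=4
after li $t6, 31: $t6=31
after li $t1, 12: $t1=12
after add $t3, $t0, $t0: $t3=4+4=8
cmp $t0, $t3  (cmp 4,8)
ble L0: taken
after sub $t3, $t6, 8: $t3=31-8=23
after or $t6, $t3, $t3: $t6=23|23=23
after srl $t1, $t1, 1: $t1=12>>1=6
halt.

6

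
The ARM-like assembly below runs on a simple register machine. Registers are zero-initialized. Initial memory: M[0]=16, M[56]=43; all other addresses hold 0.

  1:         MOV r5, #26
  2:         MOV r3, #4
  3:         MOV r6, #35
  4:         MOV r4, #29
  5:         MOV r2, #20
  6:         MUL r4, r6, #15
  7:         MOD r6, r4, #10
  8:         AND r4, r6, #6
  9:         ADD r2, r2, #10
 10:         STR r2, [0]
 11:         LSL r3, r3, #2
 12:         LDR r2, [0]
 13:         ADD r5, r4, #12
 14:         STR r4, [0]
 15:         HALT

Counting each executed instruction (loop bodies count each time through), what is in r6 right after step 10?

r5=26
r3=4
r6=35
r4=29
r2=20
r4=35*15=525
r6=525%10=5
r4=5&6=4
r2=20+10=30
STR r2, [0] → M[0]=30
After step 10: r6 = 5.

5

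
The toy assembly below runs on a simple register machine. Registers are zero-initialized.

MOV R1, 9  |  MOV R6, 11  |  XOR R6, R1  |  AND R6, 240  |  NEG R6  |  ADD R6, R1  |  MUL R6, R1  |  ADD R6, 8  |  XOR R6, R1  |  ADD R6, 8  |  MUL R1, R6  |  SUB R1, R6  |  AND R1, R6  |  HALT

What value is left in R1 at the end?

after MOV R1, 9: R1=9
after MOV R6, 11: R6=11
after XOR R6, R1: R6=11^9=2
after AND R6, 240: R6=2&240=0
after NEG R6: R6=-(0)=0
after ADD R6, R1: R6=0+9=9
after MUL R6, R1: R6=9*9=81
after ADD R6, 8: R6=81+8=89
after XOR R6, R1: R6=89^9=80
after ADD R6, 8: R6=80+8=88
after MUL R1, R6: R1=9*88=792
after SUB R1, R6: R1=792-88=704
after AND R1, R6: R1=704&88=64
halt.

64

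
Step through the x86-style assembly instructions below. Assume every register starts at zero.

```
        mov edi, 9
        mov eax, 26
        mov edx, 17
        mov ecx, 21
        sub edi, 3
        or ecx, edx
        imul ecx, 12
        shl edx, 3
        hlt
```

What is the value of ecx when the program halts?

252

after mov edi, 9: edi=9
after mov eax, 26: eax=26
after mov edx, 17: edx=17
after mov ecx, 21: ecx=21
after sub edi, 3: edi=9-3=6
after or ecx, edx: ecx=21|17=21
after imul ecx, 12: ecx=21*12=252
after shl edx, 3: edx=17<<3=136
halt.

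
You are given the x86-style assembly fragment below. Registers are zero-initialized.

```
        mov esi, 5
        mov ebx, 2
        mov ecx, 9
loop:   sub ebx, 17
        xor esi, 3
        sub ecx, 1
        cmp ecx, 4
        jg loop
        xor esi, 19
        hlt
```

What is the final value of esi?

esi=5
ebx=2
ecx=9
ebx=2-17=-15
esi=5^3=6
ecx=9-1=8
cmp ecx, 4  (cmp 8,4)
jg loop: taken
ebx=(-15)-17=-32
esi=6^3=5
ecx=8-1=7
cmp ecx, 4  (cmp 7,4)
jg loop: taken
ebx=(-32)-17=-49
esi=5^3=6
ecx=7-1=6
cmp ecx, 4  (cmp 6,4)
jg loop: taken
ebx=(-49)-17=-66
esi=6^3=5
ecx=6-1=5
cmp ecx, 4  (cmp 5,4)
jg loop: taken
ebx=(-66)-17=-83
esi=5^3=6
ecx=5-1=4
cmp ecx, 4  (cmp 4,4)
jg loop: not taken
esi=6^19=21
halt.

21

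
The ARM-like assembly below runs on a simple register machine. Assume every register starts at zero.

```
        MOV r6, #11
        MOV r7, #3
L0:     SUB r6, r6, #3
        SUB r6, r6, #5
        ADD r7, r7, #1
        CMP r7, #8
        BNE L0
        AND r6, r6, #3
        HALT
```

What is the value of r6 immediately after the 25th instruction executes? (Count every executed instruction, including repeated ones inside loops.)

-29

MOV r6, #11 → r6=11
MOV r7, #3 → r7=3
SUB r6, r6, #3 → r6=11-3=8
SUB r6, r6, #5 → r6=8-5=3
ADD r7, r7, #1 → r7=3+1=4
CMP r7, #8  (cmp 4,8)
BNE L0: taken
SUB r6, r6, #3 → r6=3-3=0
SUB r6, r6, #5 → r6=0-5=-5
ADD r7, r7, #1 → r7=4+1=5
CMP r7, #8  (cmp 5,8)
BNE L0: taken
SUB r6, r6, #3 → r6=(-5)-3=-8
SUB r6, r6, #5 → r6=(-8)-5=-13
ADD r7, r7, #1 → r7=5+1=6
CMP r7, #8  (cmp 6,8)
BNE L0: taken
SUB r6, r6, #3 → r6=(-13)-3=-16
SUB r6, r6, #5 → r6=(-16)-5=-21
ADD r7, r7, #1 → r7=6+1=7
CMP r7, #8  (cmp 7,8)
BNE L0: taken
SUB r6, r6, #3 → r6=(-21)-3=-24
SUB r6, r6, #5 → r6=(-24)-5=-29
ADD r7, r7, #1 → r7=7+1=8
After step 25: r6 = -29.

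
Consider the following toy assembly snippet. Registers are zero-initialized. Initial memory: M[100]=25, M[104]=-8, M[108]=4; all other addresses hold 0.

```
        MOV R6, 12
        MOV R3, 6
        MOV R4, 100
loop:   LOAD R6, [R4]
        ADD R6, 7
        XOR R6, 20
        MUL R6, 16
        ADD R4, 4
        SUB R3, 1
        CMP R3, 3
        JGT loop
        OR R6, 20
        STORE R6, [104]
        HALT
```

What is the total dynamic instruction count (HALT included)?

30

MOV R6, 12 → R6=12
MOV R3, 6 → R3=6
MOV R4, 100 → R4=100
LOAD R6, [R4] → R6=M[100]=25
ADD R6, 7 → R6=25+7=32
XOR R6, 20 → R6=32^20=52
MUL R6, 16 → R6=52*16=832
ADD R4, 4 → R4=100+4=104
SUB R3, 1 → R3=6-1=5
CMP R3, 3  (cmp 5,3)
JGT loop: taken
LOAD R6, [R4] → R6=M[104]=-8
ADD R6, 7 → R6=(-8)+7=-1
XOR R6, 20 → R6=(-1)^20=-21
MUL R6, 16 → R6=(-21)*16=-336
ADD R4, 4 → R4=104+4=108
SUB R3, 1 → R3=5-1=4
CMP R3, 3  (cmp 4,3)
JGT loop: taken
LOAD R6, [R4] → R6=M[108]=4
ADD R6, 7 → R6=4+7=11
XOR R6, 20 → R6=11^20=31
MUL R6, 16 → R6=31*16=496
ADD R4, 4 → R4=108+4=112
SUB R3, 1 → R3=4-1=3
CMP R3, 3  (cmp 3,3)
JGT loop: not taken
OR R6, 20 → R6=496|20=500
STORE R6, [104] → M[104]=500
halt.
Total executed instructions: 30.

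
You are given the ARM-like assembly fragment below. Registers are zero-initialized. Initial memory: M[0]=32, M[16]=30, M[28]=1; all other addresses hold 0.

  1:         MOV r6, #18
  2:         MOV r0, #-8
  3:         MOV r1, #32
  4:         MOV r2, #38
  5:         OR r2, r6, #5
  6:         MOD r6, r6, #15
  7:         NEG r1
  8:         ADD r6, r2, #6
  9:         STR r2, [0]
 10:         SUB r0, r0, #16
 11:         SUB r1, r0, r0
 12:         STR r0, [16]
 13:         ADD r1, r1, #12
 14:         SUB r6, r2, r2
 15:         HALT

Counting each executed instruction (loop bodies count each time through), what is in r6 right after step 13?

after MOV r6, #18: r6=18
after MOV r0, #-8: r0=-8
after MOV r1, #32: r1=32
after MOV r2, #38: r2=38
after OR r2, r6, #5: r2=18|5=23
after MOD r6, r6, #15: r6=18%15=3
after NEG r1: r1=-(32)=-32
after ADD r6, r2, #6: r6=23+6=29
STR r2, [0] → M[0]=23
after SUB r0, r0, #16: r0=(-8)-16=-24
after SUB r1, r0, r0: r1=(-24)-(-24)=0
STR r0, [16] → M[16]=-24
after ADD r1, r1, #12: r1=0+12=12
After step 13: r6 = 29.

29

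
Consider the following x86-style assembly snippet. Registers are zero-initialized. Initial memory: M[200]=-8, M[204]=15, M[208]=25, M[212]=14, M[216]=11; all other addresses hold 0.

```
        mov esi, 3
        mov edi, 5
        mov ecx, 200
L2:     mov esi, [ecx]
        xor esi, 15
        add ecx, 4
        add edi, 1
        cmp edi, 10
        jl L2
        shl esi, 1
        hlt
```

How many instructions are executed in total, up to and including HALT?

esi=3
edi=5
ecx=200
esi=M[200]=-8
esi=(-8)^15=-9
ecx=200+4=204
edi=5+1=6
cmp edi, 10  (cmp 6,10)
jl L2: taken
esi=M[204]=15
esi=15^15=0
ecx=204+4=208
edi=6+1=7
cmp edi, 10  (cmp 7,10)
jl L2: taken
esi=M[208]=25
esi=25^15=22
ecx=208+4=212
edi=7+1=8
cmp edi, 10  (cmp 8,10)
jl L2: taken
esi=M[212]=14
esi=14^15=1
ecx=212+4=216
edi=8+1=9
cmp edi, 10  (cmp 9,10)
jl L2: taken
esi=M[216]=11
esi=11^15=4
ecx=216+4=220
edi=9+1=10
cmp edi, 10  (cmp 10,10)
jl L2: not taken
esi=4<<1=8
halt.
Total executed instructions: 35.

35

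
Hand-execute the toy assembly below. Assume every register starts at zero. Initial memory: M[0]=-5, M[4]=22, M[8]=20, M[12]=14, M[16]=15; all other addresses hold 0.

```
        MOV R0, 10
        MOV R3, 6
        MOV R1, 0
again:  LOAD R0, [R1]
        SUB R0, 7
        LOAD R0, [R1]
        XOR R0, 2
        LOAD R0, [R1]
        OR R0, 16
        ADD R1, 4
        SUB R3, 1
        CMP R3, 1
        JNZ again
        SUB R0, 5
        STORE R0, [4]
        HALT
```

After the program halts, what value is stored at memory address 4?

after MOV R0, 10: R0=10
after MOV R3, 6: R3=6
after MOV R1, 0: R1=0
after LOAD R0, [R1]: R0=M[0]=-5
after SUB R0, 7: R0=(-5)-7=-12
after LOAD R0, [R1]: R0=M[0]=-5
after XOR R0, 2: R0=(-5)^2=-7
after LOAD R0, [R1]: R0=M[0]=-5
after OR R0, 16: R0=(-5)|16=-5
after ADD R1, 4: R1=0+4=4
after SUB R3, 1: R3=6-1=5
CMP R3, 1  (cmp 5,1)
JNZ again: taken
after LOAD R0, [R1]: R0=M[4]=22
after SUB R0, 7: R0=22-7=15
after LOAD R0, [R1]: R0=M[4]=22
after XOR R0, 2: R0=22^2=20
after LOAD R0, [R1]: R0=M[4]=22
after OR R0, 16: R0=22|16=22
after ADD R1, 4: R1=4+4=8
after SUB R3, 1: R3=5-1=4
CMP R3, 1  (cmp 4,1)
JNZ again: taken
after LOAD R0, [R1]: R0=M[8]=20
after SUB R0, 7: R0=20-7=13
after LOAD R0, [R1]: R0=M[8]=20
after XOR R0, 2: R0=20^2=22
after LOAD R0, [R1]: R0=M[8]=20
after OR R0, 16: R0=20|16=20
after ADD R1, 4: R1=8+4=12
after SUB R3, 1: R3=4-1=3
CMP R3, 1  (cmp 3,1)
JNZ again: taken
after LOAD R0, [R1]: R0=M[12]=14
after SUB R0, 7: R0=14-7=7
after LOAD R0, [R1]: R0=M[12]=14
after XOR R0, 2: R0=14^2=12
after LOAD R0, [R1]: R0=M[12]=14
after OR R0, 16: R0=14|16=30
after ADD R1, 4: R1=12+4=16
after SUB R3, 1: R3=3-1=2
CMP R3, 1  (cmp 2,1)
JNZ again: taken
after LOAD R0, [R1]: R0=M[16]=15
after SUB R0, 7: R0=15-7=8
after LOAD R0, [R1]: R0=M[16]=15
after XOR R0, 2: R0=15^2=13
after LOAD R0, [R1]: R0=M[16]=15
after OR R0, 16: R0=15|16=31
after ADD R1, 4: R1=16+4=20
after SUB R3, 1: R3=2-1=1
CMP R3, 1  (cmp 1,1)
JNZ again: not taken
after SUB R0, 5: R0=31-5=26
STORE R0, [4] → M[4]=26
halt.

26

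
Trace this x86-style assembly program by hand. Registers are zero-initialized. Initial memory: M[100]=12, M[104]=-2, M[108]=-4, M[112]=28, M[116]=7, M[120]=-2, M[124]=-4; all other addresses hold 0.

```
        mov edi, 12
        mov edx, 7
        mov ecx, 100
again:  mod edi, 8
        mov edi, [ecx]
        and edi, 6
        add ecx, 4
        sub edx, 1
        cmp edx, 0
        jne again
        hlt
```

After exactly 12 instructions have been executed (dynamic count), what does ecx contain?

104

after mov edi, 12: edi=12
after mov edx, 7: edx=7
after mov ecx, 100: ecx=100
after mod edi, 8: edi=12%8=4
after mov edi, [ecx]: edi=M[100]=12
after and edi, 6: edi=12&6=4
after add ecx, 4: ecx=100+4=104
after sub edx, 1: edx=7-1=6
cmp edx, 0  (cmp 6,0)
jne again: taken
after mod edi, 8: edi=4%8=4
after mov edi, [ecx]: edi=M[104]=-2
After step 12: ecx = 104.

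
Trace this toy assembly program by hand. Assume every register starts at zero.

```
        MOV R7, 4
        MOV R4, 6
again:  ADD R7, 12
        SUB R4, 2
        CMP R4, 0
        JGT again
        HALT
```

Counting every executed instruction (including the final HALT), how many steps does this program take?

15

after MOV R7, 4: R7=4
after MOV R4, 6: R4=6
after ADD R7, 12: R7=4+12=16
after SUB R4, 2: R4=6-2=4
CMP R4, 0  (cmp 4,0)
JGT again: taken
after ADD R7, 12: R7=16+12=28
after SUB R4, 2: R4=4-2=2
CMP R4, 0  (cmp 2,0)
JGT again: taken
after ADD R7, 12: R7=28+12=40
after SUB R4, 2: R4=2-2=0
CMP R4, 0  (cmp 0,0)
JGT again: not taken
halt.
Total executed instructions: 15.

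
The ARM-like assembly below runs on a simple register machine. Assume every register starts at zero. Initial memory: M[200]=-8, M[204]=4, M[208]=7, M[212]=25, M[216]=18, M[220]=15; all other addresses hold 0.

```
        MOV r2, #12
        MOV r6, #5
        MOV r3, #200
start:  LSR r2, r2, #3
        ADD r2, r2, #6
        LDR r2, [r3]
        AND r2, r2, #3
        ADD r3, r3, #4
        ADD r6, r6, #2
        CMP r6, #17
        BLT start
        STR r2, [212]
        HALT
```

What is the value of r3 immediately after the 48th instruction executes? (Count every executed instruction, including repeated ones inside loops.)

224

r2=12
r6=5
r3=200
r2=12>>3=1
r2=1+6=7
r2=M[200]=-8
r2=(-8)&3=0
r3=200+4=204
r6=5+2=7
CMP r6, #17  (cmp 7,17)
BLT start: taken
r2=0>>3=0
r2=0+6=6
r2=M[204]=4
r2=4&3=0
r3=204+4=208
r6=7+2=9
CMP r6, #17  (cmp 9,17)
BLT start: taken
r2=0>>3=0
r2=0+6=6
r2=M[208]=7
r2=7&3=3
r3=208+4=212
r6=9+2=11
CMP r6, #17  (cmp 11,17)
BLT start: taken
r2=3>>3=0
r2=0+6=6
r2=M[212]=25
r2=25&3=1
r3=212+4=216
r6=11+2=13
CMP r6, #17  (cmp 13,17)
BLT start: taken
r2=1>>3=0
r2=0+6=6
r2=M[216]=18
r2=18&3=2
r3=216+4=220
r6=13+2=15
CMP r6, #17  (cmp 15,17)
BLT start: taken
r2=2>>3=0
r2=0+6=6
r2=M[220]=15
r2=15&3=3
r3=220+4=224
After step 48: r3 = 224.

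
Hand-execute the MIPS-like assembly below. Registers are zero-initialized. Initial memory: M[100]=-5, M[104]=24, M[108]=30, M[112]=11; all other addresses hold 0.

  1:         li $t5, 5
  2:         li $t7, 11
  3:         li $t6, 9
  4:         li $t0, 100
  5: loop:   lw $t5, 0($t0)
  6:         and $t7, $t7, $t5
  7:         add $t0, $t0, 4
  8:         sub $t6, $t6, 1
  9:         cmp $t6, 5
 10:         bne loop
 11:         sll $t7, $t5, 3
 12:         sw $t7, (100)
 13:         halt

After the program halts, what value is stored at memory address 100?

88

$t5=5
$t7=11
$t6=9
$t0=100
$t5=M[100]=-5
$t7=11&(-5)=11
$t0=100+4=104
$t6=9-1=8
cmp $t6, 5  (cmp 8,5)
bne loop: taken
$t5=M[104]=24
$t7=11&24=8
$t0=104+4=108
$t6=8-1=7
cmp $t6, 5  (cmp 7,5)
bne loop: taken
$t5=M[108]=30
$t7=8&30=8
$t0=108+4=112
$t6=7-1=6
cmp $t6, 5  (cmp 6,5)
bne loop: taken
$t5=M[112]=11
$t7=8&11=8
$t0=112+4=116
$t6=6-1=5
cmp $t6, 5  (cmp 5,5)
bne loop: not taken
$t7=11<<3=88
sw $t7, (100) → M[100]=88
halt.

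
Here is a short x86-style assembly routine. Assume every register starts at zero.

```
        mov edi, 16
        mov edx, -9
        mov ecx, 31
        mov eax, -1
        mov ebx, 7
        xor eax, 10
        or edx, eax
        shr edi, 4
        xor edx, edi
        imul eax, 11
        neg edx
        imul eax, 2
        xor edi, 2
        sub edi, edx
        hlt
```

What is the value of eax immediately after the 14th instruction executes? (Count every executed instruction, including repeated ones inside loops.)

edi=16
edx=-9
ecx=31
eax=-1
ebx=7
eax=(-1)^10=-11
edx=(-9)|(-11)=-9
edi=16>>4=1
edx=(-9)^1=-10
eax=(-11)*11=-121
edx=-(-10)=10
eax=(-121)*2=-242
edi=1^2=3
edi=3-10=-7
After step 14: eax = -242.

-242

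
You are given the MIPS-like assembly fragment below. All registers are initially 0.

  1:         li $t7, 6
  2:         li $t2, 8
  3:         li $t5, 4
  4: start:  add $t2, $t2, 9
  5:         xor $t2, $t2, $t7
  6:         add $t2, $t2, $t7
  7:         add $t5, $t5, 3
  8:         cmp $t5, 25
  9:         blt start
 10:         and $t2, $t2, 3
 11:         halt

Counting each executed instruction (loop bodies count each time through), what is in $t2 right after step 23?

after li $t7, 6: $t7=6
after li $t2, 8: $t2=8
after li $t5, 4: $t5=4
after add $t2, $t2, 9: $t2=8+9=17
after xor $t2, $t2, $t7: $t2=17^6=23
after add $t2, $t2, $t7: $t2=23+6=29
after add $t5, $t5, 3: $t5=4+3=7
cmp $t5, 25  (cmp 7,25)
blt start: taken
after add $t2, $t2, 9: $t2=29+9=38
after xor $t2, $t2, $t7: $t2=38^6=32
after add $t2, $t2, $t7: $t2=32+6=38
after add $t5, $t5, 3: $t5=7+3=10
cmp $t5, 25  (cmp 10,25)
blt start: taken
after add $t2, $t2, 9: $t2=38+9=47
after xor $t2, $t2, $t7: $t2=47^6=41
after add $t2, $t2, $t7: $t2=41+6=47
after add $t5, $t5, 3: $t5=10+3=13
cmp $t5, 25  (cmp 13,25)
blt start: taken
after add $t2, $t2, 9: $t2=47+9=56
after xor $t2, $t2, $t7: $t2=56^6=62
After step 23: $t2 = 62.

62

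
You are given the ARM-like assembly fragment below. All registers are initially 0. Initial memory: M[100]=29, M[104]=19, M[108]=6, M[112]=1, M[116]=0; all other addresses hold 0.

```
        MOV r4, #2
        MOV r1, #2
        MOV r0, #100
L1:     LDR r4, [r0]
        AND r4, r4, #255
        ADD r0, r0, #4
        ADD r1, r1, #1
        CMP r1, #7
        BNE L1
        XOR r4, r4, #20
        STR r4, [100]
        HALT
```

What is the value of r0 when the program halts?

120

after MOV r4, #2: r4=2
after MOV r1, #2: r1=2
after MOV r0, #100: r0=100
after LDR r4, [r0]: r4=M[100]=29
after AND r4, r4, #255: r4=29&255=29
after ADD r0, r0, #4: r0=100+4=104
after ADD r1, r1, #1: r1=2+1=3
CMP r1, #7  (cmp 3,7)
BNE L1: taken
after LDR r4, [r0]: r4=M[104]=19
after AND r4, r4, #255: r4=19&255=19
after ADD r0, r0, #4: r0=104+4=108
after ADD r1, r1, #1: r1=3+1=4
CMP r1, #7  (cmp 4,7)
BNE L1: taken
after LDR r4, [r0]: r4=M[108]=6
after AND r4, r4, #255: r4=6&255=6
after ADD r0, r0, #4: r0=108+4=112
after ADD r1, r1, #1: r1=4+1=5
CMP r1, #7  (cmp 5,7)
BNE L1: taken
after LDR r4, [r0]: r4=M[112]=1
after AND r4, r4, #255: r4=1&255=1
after ADD r0, r0, #4: r0=112+4=116
after ADD r1, r1, #1: r1=5+1=6
CMP r1, #7  (cmp 6,7)
BNE L1: taken
after LDR r4, [r0]: r4=M[116]=0
after AND r4, r4, #255: r4=0&255=0
after ADD r0, r0, #4: r0=116+4=120
after ADD r1, r1, #1: r1=6+1=7
CMP r1, #7  (cmp 7,7)
BNE L1: not taken
after XOR r4, r4, #20: r4=0^20=20
STR r4, [100] → M[100]=20
halt.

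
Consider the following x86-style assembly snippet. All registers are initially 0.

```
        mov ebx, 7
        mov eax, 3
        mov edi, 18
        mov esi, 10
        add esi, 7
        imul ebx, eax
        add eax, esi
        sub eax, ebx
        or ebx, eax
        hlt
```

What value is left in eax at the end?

-1

mov ebx, 7 → ebx=7
mov eax, 3 → eax=3
mov edi, 18 → edi=18
mov esi, 10 → esi=10
add esi, 7 → esi=10+7=17
imul ebx, eax → ebx=7*3=21
add eax, esi → eax=3+17=20
sub eax, ebx → eax=20-21=-1
or ebx, eax → ebx=21|(-1)=-1
halt.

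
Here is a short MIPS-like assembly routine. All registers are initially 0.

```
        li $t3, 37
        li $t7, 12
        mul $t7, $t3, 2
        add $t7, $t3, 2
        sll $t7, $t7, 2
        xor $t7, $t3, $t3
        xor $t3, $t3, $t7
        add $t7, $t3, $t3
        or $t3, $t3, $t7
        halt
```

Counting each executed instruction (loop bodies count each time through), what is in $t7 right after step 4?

39

$t3=37
$t7=12
$t7=37*2=74
$t7=37+2=39
After step 4: $t7 = 39.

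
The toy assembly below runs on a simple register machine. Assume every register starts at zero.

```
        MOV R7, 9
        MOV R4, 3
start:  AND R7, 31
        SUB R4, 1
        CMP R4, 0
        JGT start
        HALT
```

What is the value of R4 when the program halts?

0

MOV R7, 9 → R7=9
MOV R4, 3 → R4=3
AND R7, 31 → R7=9&31=9
SUB R4, 1 → R4=3-1=2
CMP R4, 0  (cmp 2,0)
JGT start: taken
AND R7, 31 → R7=9&31=9
SUB R4, 1 → R4=2-1=1
CMP R4, 0  (cmp 1,0)
JGT start: taken
AND R7, 31 → R7=9&31=9
SUB R4, 1 → R4=1-1=0
CMP R4, 0  (cmp 0,0)
JGT start: not taken
halt.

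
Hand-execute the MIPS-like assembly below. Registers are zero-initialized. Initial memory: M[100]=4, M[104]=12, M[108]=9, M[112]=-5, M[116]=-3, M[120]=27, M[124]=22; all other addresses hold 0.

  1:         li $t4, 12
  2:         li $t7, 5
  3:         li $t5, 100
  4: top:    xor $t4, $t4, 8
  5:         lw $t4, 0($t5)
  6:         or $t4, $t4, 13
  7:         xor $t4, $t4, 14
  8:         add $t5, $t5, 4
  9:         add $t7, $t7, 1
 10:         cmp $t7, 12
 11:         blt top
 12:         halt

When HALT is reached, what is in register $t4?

17

after li $t4, 12: $t4=12
after li $t7, 5: $t7=5
after li $t5, 100: $t5=100
after xor $t4, $t4, 8: $t4=12^8=4
after lw $t4, 0($t5): $t4=M[100]=4
after or $t4, $t4, 13: $t4=4|13=13
after xor $t4, $t4, 14: $t4=13^14=3
after add $t5, $t5, 4: $t5=100+4=104
after add $t7, $t7, 1: $t7=5+1=6
cmp $t7, 12  (cmp 6,12)
blt top: taken
after xor $t4, $t4, 8: $t4=3^8=11
after lw $t4, 0($t5): $t4=M[104]=12
after or $t4, $t4, 13: $t4=12|13=13
after xor $t4, $t4, 14: $t4=13^14=3
after add $t5, $t5, 4: $t5=104+4=108
after add $t7, $t7, 1: $t7=6+1=7
cmp $t7, 12  (cmp 7,12)
blt top: taken
after xor $t4, $t4, 8: $t4=3^8=11
after lw $t4, 0($t5): $t4=M[108]=9
after or $t4, $t4, 13: $t4=9|13=13
after xor $t4, $t4, 14: $t4=13^14=3
after add $t5, $t5, 4: $t5=108+4=112
after add $t7, $t7, 1: $t7=7+1=8
cmp $t7, 12  (cmp 8,12)
blt top: taken
after xor $t4, $t4, 8: $t4=3^8=11
after lw $t4, 0($t5): $t4=M[112]=-5
after or $t4, $t4, 13: $t4=(-5)|13=-1
after xor $t4, $t4, 14: $t4=(-1)^14=-15
after add $t5, $t5, 4: $t5=112+4=116
after add $t7, $t7, 1: $t7=8+1=9
cmp $t7, 12  (cmp 9,12)
blt top: taken
after xor $t4, $t4, 8: $t4=(-15)^8=-7
after lw $t4, 0($t5): $t4=M[116]=-3
after or $t4, $t4, 13: $t4=(-3)|13=-3
after xor $t4, $t4, 14: $t4=(-3)^14=-13
after add $t5, $t5, 4: $t5=116+4=120
after add $t7, $t7, 1: $t7=9+1=10
cmp $t7, 12  (cmp 10,12)
blt top: taken
after xor $t4, $t4, 8: $t4=(-13)^8=-5
after lw $t4, 0($t5): $t4=M[120]=27
after or $t4, $t4, 13: $t4=27|13=31
after xor $t4, $t4, 14: $t4=31^14=17
after add $t5, $t5, 4: $t5=120+4=124
after add $t7, $t7, 1: $t7=10+1=11
cmp $t7, 12  (cmp 11,12)
blt top: taken
after xor $t4, $t4, 8: $t4=17^8=25
after lw $t4, 0($t5): $t4=M[124]=22
after or $t4, $t4, 13: $t4=22|13=31
after xor $t4, $t4, 14: $t4=31^14=17
after add $t5, $t5, 4: $t5=124+4=128
after add $t7, $t7, 1: $t7=11+1=12
cmp $t7, 12  (cmp 12,12)
blt top: not taken
halt.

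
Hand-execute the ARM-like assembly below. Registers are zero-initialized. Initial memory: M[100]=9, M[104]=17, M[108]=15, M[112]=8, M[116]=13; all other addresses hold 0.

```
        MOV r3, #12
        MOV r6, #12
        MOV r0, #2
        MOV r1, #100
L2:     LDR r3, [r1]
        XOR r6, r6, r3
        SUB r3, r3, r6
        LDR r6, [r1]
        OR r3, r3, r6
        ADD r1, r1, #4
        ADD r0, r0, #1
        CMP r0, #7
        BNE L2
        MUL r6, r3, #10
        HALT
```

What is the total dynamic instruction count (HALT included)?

r3=12
r6=12
r0=2
r1=100
r3=M[100]=9
r6=12^9=5
r3=9-5=4
r6=M[100]=9
r3=4|9=13
r1=100+4=104
r0=2+1=3
CMP r0, #7  (cmp 3,7)
BNE L2: taken
r3=M[104]=17
r6=9^17=24
r3=17-24=-7
r6=M[104]=17
r3=(-7)|17=-7
r1=104+4=108
r0=3+1=4
CMP r0, #7  (cmp 4,7)
BNE L2: taken
r3=M[108]=15
r6=17^15=30
r3=15-30=-15
r6=M[108]=15
r3=(-15)|15=-1
r1=108+4=112
r0=4+1=5
CMP r0, #7  (cmp 5,7)
BNE L2: taken
r3=M[112]=8
r6=15^8=7
r3=8-7=1
r6=M[112]=8
r3=1|8=9
r1=112+4=116
r0=5+1=6
CMP r0, #7  (cmp 6,7)
BNE L2: taken
r3=M[116]=13
r6=8^13=5
r3=13-5=8
r6=M[116]=13
r3=8|13=13
r1=116+4=120
r0=6+1=7
CMP r0, #7  (cmp 7,7)
BNE L2: not taken
r6=13*10=130
halt.
Total executed instructions: 51.

51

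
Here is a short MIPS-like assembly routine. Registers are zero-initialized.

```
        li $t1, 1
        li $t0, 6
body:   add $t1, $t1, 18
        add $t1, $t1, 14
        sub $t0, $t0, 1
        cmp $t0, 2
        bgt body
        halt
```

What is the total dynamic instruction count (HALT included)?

li $t1, 1 → $t1=1
li $t0, 6 → $t0=6
add $t1, $t1, 18 → $t1=1+18=19
add $t1, $t1, 14 → $t1=19+14=33
sub $t0, $t0, 1 → $t0=6-1=5
cmp $t0, 2  (cmp 5,2)
bgt body: taken
add $t1, $t1, 18 → $t1=33+18=51
add $t1, $t1, 14 → $t1=51+14=65
sub $t0, $t0, 1 → $t0=5-1=4
cmp $t0, 2  (cmp 4,2)
bgt body: taken
add $t1, $t1, 18 → $t1=65+18=83
add $t1, $t1, 14 → $t1=83+14=97
sub $t0, $t0, 1 → $t0=4-1=3
cmp $t0, 2  (cmp 3,2)
bgt body: taken
add $t1, $t1, 18 → $t1=97+18=115
add $t1, $t1, 14 → $t1=115+14=129
sub $t0, $t0, 1 → $t0=3-1=2
cmp $t0, 2  (cmp 2,2)
bgt body: not taken
halt.
Total executed instructions: 23.

23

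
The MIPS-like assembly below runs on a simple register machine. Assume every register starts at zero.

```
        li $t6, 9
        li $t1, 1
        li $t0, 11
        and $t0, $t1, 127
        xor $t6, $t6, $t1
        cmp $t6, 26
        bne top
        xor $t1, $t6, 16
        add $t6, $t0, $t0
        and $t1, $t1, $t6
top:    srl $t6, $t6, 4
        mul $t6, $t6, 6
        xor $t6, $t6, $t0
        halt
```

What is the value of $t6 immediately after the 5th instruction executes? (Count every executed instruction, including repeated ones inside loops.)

8

li $t6, 9 → $t6=9
li $t1, 1 → $t1=1
li $t0, 11 → $t0=11
and $t0, $t1, 127 → $t0=1&127=1
xor $t6, $t6, $t1 → $t6=9^1=8
After step 5: $t6 = 8.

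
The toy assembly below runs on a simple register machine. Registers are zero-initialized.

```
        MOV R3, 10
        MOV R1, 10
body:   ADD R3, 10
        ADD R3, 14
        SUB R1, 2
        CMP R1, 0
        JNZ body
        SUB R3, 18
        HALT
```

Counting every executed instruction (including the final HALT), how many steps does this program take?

29

R3=10
R1=10
R3=10+10=20
R3=20+14=34
R1=10-2=8
CMP R1, 0  (cmp 8,0)
JNZ body: taken
R3=34+10=44
R3=44+14=58
R1=8-2=6
CMP R1, 0  (cmp 6,0)
JNZ body: taken
R3=58+10=68
R3=68+14=82
R1=6-2=4
CMP R1, 0  (cmp 4,0)
JNZ body: taken
R3=82+10=92
R3=92+14=106
R1=4-2=2
CMP R1, 0  (cmp 2,0)
JNZ body: taken
R3=106+10=116
R3=116+14=130
R1=2-2=0
CMP R1, 0  (cmp 0,0)
JNZ body: not taken
R3=130-18=112
halt.
Total executed instructions: 29.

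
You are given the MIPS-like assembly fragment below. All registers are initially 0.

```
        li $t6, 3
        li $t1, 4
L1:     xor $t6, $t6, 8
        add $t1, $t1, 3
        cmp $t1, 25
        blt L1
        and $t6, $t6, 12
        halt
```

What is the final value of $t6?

8

after li $t6, 3: $t6=3
after li $t1, 4: $t1=4
after xor $t6, $t6, 8: $t6=3^8=11
after add $t1, $t1, 3: $t1=4+3=7
cmp $t1, 25  (cmp 7,25)
blt L1: taken
after xor $t6, $t6, 8: $t6=11^8=3
after add $t1, $t1, 3: $t1=7+3=10
cmp $t1, 25  (cmp 10,25)
blt L1: taken
after xor $t6, $t6, 8: $t6=3^8=11
after add $t1, $t1, 3: $t1=10+3=13
cmp $t1, 25  (cmp 13,25)
blt L1: taken
after xor $t6, $t6, 8: $t6=11^8=3
after add $t1, $t1, 3: $t1=13+3=16
cmp $t1, 25  (cmp 16,25)
blt L1: taken
after xor $t6, $t6, 8: $t6=3^8=11
after add $t1, $t1, 3: $t1=16+3=19
cmp $t1, 25  (cmp 19,25)
blt L1: taken
after xor $t6, $t6, 8: $t6=11^8=3
after add $t1, $t1, 3: $t1=19+3=22
cmp $t1, 25  (cmp 22,25)
blt L1: taken
after xor $t6, $t6, 8: $t6=3^8=11
after add $t1, $t1, 3: $t1=22+3=25
cmp $t1, 25  (cmp 25,25)
blt L1: not taken
after and $t6, $t6, 12: $t6=11&12=8
halt.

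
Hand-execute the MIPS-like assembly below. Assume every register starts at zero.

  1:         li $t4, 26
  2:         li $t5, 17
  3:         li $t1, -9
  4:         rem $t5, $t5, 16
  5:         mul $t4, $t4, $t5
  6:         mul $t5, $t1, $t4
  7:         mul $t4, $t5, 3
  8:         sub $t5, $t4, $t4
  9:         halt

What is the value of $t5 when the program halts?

0

after li $t4, 26: $t4=26
after li $t5, 17: $t5=17
after li $t1, -9: $t1=-9
after rem $t5, $t5, 16: $t5=17%16=1
after mul $t4, $t4, $t5: $t4=26*1=26
after mul $t5, $t1, $t4: $t5=(-9)*26=-234
after mul $t4, $t5, 3: $t4=(-234)*3=-702
after sub $t5, $t4, $t4: $t5=(-702)-(-702)=0
halt.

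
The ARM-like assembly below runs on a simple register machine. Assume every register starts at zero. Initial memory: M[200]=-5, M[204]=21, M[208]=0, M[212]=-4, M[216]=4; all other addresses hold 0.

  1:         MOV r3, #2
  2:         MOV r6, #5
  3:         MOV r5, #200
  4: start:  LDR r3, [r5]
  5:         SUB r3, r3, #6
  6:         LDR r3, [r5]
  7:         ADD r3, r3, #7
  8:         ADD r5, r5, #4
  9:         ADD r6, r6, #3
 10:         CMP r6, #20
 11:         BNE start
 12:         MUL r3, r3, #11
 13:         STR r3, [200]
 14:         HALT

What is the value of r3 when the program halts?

121

after MOV r3, #2: r3=2
after MOV r6, #5: r6=5
after MOV r5, #200: r5=200
after LDR r3, [r5]: r3=M[200]=-5
after SUB r3, r3, #6: r3=(-5)-6=-11
after LDR r3, [r5]: r3=M[200]=-5
after ADD r3, r3, #7: r3=(-5)+7=2
after ADD r5, r5, #4: r5=200+4=204
after ADD r6, r6, #3: r6=5+3=8
CMP r6, #20  (cmp 8,20)
BNE start: taken
after LDR r3, [r5]: r3=M[204]=21
after SUB r3, r3, #6: r3=21-6=15
after LDR r3, [r5]: r3=M[204]=21
after ADD r3, r3, #7: r3=21+7=28
after ADD r5, r5, #4: r5=204+4=208
after ADD r6, r6, #3: r6=8+3=11
CMP r6, #20  (cmp 11,20)
BNE start: taken
after LDR r3, [r5]: r3=M[208]=0
after SUB r3, r3, #6: r3=0-6=-6
after LDR r3, [r5]: r3=M[208]=0
after ADD r3, r3, #7: r3=0+7=7
after ADD r5, r5, #4: r5=208+4=212
after ADD r6, r6, #3: r6=11+3=14
CMP r6, #20  (cmp 14,20)
BNE start: taken
after LDR r3, [r5]: r3=M[212]=-4
after SUB r3, r3, #6: r3=(-4)-6=-10
after LDR r3, [r5]: r3=M[212]=-4
after ADD r3, r3, #7: r3=(-4)+7=3
after ADD r5, r5, #4: r5=212+4=216
after ADD r6, r6, #3: r6=14+3=17
CMP r6, #20  (cmp 17,20)
BNE start: taken
after LDR r3, [r5]: r3=M[216]=4
after SUB r3, r3, #6: r3=4-6=-2
after LDR r3, [r5]: r3=M[216]=4
after ADD r3, r3, #7: r3=4+7=11
after ADD r5, r5, #4: r5=216+4=220
after ADD r6, r6, #3: r6=17+3=20
CMP r6, #20  (cmp 20,20)
BNE start: not taken
after MUL r3, r3, #11: r3=11*11=121
STR r3, [200] → M[200]=121
halt.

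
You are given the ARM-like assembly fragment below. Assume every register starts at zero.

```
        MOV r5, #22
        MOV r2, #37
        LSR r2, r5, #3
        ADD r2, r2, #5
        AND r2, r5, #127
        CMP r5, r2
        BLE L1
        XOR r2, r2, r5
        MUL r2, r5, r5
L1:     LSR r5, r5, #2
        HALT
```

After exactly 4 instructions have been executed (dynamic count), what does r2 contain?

7

MOV r5, #22 → r5=22
MOV r2, #37 → r2=37
LSR r2, r5, #3 → r2=22>>3=2
ADD r2, r2, #5 → r2=2+5=7
After step 4: r2 = 7.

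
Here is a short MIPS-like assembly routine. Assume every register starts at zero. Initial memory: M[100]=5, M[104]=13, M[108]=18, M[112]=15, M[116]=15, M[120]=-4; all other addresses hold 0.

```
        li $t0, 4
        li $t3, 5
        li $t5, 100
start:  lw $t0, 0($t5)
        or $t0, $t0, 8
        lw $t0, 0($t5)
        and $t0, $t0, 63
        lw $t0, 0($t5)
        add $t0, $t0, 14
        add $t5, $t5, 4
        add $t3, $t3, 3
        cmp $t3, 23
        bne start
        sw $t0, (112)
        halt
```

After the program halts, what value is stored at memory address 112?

10

after li $t0, 4: $t0=4
after li $t3, 5: $t3=5
after li $t5, 100: $t5=100
after lw $t0, 0($t5): $t0=M[100]=5
after or $t0, $t0, 8: $t0=5|8=13
after lw $t0, 0($t5): $t0=M[100]=5
after and $t0, $t0, 63: $t0=5&63=5
after lw $t0, 0($t5): $t0=M[100]=5
after add $t0, $t0, 14: $t0=5+14=19
after add $t5, $t5, 4: $t5=100+4=104
after add $t3, $t3, 3: $t3=5+3=8
cmp $t3, 23  (cmp 8,23)
bne start: taken
after lw $t0, 0($t5): $t0=M[104]=13
after or $t0, $t0, 8: $t0=13|8=13
after lw $t0, 0($t5): $t0=M[104]=13
after and $t0, $t0, 63: $t0=13&63=13
after lw $t0, 0($t5): $t0=M[104]=13
after add $t0, $t0, 14: $t0=13+14=27
after add $t5, $t5, 4: $t5=104+4=108
after add $t3, $t3, 3: $t3=8+3=11
cmp $t3, 23  (cmp 11,23)
bne start: taken
after lw $t0, 0($t5): $t0=M[108]=18
after or $t0, $t0, 8: $t0=18|8=26
after lw $t0, 0($t5): $t0=M[108]=18
after and $t0, $t0, 63: $t0=18&63=18
after lw $t0, 0($t5): $t0=M[108]=18
after add $t0, $t0, 14: $t0=18+14=32
after add $t5, $t5, 4: $t5=108+4=112
after add $t3, $t3, 3: $t3=11+3=14
cmp $t3, 23  (cmp 14,23)
bne start: taken
after lw $t0, 0($t5): $t0=M[112]=15
after or $t0, $t0, 8: $t0=15|8=15
after lw $t0, 0($t5): $t0=M[112]=15
after and $t0, $t0, 63: $t0=15&63=15
after lw $t0, 0($t5): $t0=M[112]=15
after add $t0, $t0, 14: $t0=15+14=29
after add $t5, $t5, 4: $t5=112+4=116
after add $t3, $t3, 3: $t3=14+3=17
cmp $t3, 23  (cmp 17,23)
bne start: taken
after lw $t0, 0($t5): $t0=M[116]=15
after or $t0, $t0, 8: $t0=15|8=15
after lw $t0, 0($t5): $t0=M[116]=15
after and $t0, $t0, 63: $t0=15&63=15
after lw $t0, 0($t5): $t0=M[116]=15
after add $t0, $t0, 14: $t0=15+14=29
after add $t5, $t5, 4: $t5=116+4=120
after add $t3, $t3, 3: $t3=17+3=20
cmp $t3, 23  (cmp 20,23)
bne start: taken
after lw $t0, 0($t5): $t0=M[120]=-4
after or $t0, $t0, 8: $t0=(-4)|8=-4
after lw $t0, 0($t5): $t0=M[120]=-4
after and $t0, $t0, 63: $t0=(-4)&63=60
after lw $t0, 0($t5): $t0=M[120]=-4
after add $t0, $t0, 14: $t0=(-4)+14=10
after add $t5, $t5, 4: $t5=120+4=124
after add $t3, $t3, 3: $t3=20+3=23
cmp $t3, 23  (cmp 23,23)
bne start: not taken
sw $t0, (112) → M[112]=10
halt.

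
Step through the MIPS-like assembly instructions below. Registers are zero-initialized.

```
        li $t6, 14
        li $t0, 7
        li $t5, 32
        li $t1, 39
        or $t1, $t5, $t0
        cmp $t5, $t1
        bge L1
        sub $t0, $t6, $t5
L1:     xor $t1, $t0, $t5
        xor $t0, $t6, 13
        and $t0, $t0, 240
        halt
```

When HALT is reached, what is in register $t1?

li $t6, 14 → $t6=14
li $t0, 7 → $t0=7
li $t5, 32 → $t5=32
li $t1, 39 → $t1=39
or $t1, $t5, $t0 → $t1=32|7=39
cmp $t5, $t1  (cmp 32,39)
bge L1: not taken
sub $t0, $t6, $t5 → $t0=14-32=-18
xor $t1, $t0, $t5 → $t1=(-18)^32=-50
xor $t0, $t6, 13 → $t0=14^13=3
and $t0, $t0, 240 → $t0=3&240=0
halt.

-50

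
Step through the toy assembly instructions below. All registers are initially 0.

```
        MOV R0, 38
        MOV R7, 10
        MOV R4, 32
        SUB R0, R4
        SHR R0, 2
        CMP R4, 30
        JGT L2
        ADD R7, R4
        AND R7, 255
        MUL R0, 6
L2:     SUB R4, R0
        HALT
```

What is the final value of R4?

31

R0=38
R7=10
R4=32
R0=38-32=6
R0=6>>2=1
CMP R4, 30  (cmp 32,30)
JGT L2: taken
R4=32-1=31
halt.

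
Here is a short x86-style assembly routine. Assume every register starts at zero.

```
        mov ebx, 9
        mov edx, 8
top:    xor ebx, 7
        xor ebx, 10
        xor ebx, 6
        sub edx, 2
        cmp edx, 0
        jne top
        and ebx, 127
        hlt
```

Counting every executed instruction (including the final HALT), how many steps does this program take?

after mov ebx, 9: ebx=9
after mov edx, 8: edx=8
after xor ebx, 7: ebx=9^7=14
after xor ebx, 10: ebx=14^10=4
after xor ebx, 6: ebx=4^6=2
after sub edx, 2: edx=8-2=6
cmp edx, 0  (cmp 6,0)
jne top: taken
after xor ebx, 7: ebx=2^7=5
after xor ebx, 10: ebx=5^10=15
after xor ebx, 6: ebx=15^6=9
after sub edx, 2: edx=6-2=4
cmp edx, 0  (cmp 4,0)
jne top: taken
after xor ebx, 7: ebx=9^7=14
after xor ebx, 10: ebx=14^10=4
after xor ebx, 6: ebx=4^6=2
after sub edx, 2: edx=4-2=2
cmp edx, 0  (cmp 2,0)
jne top: taken
after xor ebx, 7: ebx=2^7=5
after xor ebx, 10: ebx=5^10=15
after xor ebx, 6: ebx=15^6=9
after sub edx, 2: edx=2-2=0
cmp edx, 0  (cmp 0,0)
jne top: not taken
after and ebx, 127: ebx=9&127=9
halt.
Total executed instructions: 28.

28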